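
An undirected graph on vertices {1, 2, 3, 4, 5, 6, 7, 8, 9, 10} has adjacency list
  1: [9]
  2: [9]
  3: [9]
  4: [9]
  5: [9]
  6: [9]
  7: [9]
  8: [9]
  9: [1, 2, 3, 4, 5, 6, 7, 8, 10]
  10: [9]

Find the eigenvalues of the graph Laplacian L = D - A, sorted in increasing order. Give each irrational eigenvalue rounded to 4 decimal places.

[0, 1, 1, 1, 1, 1, 1, 1, 1, 10]

Reading degrees in the order [1, 2, 3, 4, 5, 6, 7, 8, 9, 10] gives [1, 1, 1, 1, 1, 1, 1, 1, 9, 1]; set D = diag(1, 1, 1, 1, 1, 1, 1, 1, 9, 1) and form L = D - A. L is symmetric positive semidefinite, so every eigenvalue is real and nonnegative. The single zero eigenvalue shows the graph is connected. The largest eigenvalue, 10, is at most the vertex count 10.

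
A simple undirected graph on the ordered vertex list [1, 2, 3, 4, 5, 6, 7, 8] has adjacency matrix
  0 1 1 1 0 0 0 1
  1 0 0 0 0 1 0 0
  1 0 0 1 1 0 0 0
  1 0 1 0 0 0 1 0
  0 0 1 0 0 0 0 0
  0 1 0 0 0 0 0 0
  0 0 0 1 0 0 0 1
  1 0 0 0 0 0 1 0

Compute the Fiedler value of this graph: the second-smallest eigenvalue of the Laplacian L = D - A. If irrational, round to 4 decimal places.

Each diagonal entry of L is the vertex degree and each off-diagonal entry is -1 where an edge is present, 0 otherwise; in the order [1, 2, 3, 4, 5, 6, 7, 8] the diagonal is [4, 2, 3, 3, 1, 1, 2, 2]. The smallest Laplacian eigenvalue is always 0. The next one, lambda_2 = 0.4018, measures how hard the graph is to disconnect: larger values mean better connectivity.

0.4018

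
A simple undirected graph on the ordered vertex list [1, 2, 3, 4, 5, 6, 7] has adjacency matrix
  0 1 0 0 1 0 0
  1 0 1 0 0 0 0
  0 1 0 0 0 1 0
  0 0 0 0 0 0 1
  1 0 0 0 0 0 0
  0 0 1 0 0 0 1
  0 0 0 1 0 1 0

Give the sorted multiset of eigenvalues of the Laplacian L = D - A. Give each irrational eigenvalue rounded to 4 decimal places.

Each diagonal entry of L is the vertex degree and each off-diagonal entry is -1 where an edge is present, 0 otherwise; in the order [1, 2, 3, 4, 5, 6, 7] the diagonal is [2, 2, 2, 1, 1, 2, 2]. The multiplicity of 0 as a Laplacian eigenvalue equals the number of connected components. The eigenvalues sum to 12, which equals trace(L) = 2|E|.

[0, 0.1981, 0.7530, 1.5550, 2.4450, 3.2470, 3.8019]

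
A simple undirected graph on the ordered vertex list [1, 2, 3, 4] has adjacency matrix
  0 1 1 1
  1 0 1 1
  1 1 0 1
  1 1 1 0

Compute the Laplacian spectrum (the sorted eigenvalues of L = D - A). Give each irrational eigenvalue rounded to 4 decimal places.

Each diagonal entry of L is the vertex degree and each off-diagonal entry is -1 where an edge is present, 0 otherwise; in the order [1, 2, 3, 4] the diagonal is [3, 3, 3, 3]. L is symmetric positive semidefinite, so every eigenvalue is real and nonnegative. The eigenvalues sum to 12, which equals trace(L) = 2|E|.

[0, 4, 4, 4]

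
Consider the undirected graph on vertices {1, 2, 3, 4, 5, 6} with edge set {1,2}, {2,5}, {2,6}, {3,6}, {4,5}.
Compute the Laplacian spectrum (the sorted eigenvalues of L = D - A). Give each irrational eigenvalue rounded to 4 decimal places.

[0, 0.3820, 0.6972, 2, 2.6180, 4.3028]

Each diagonal entry of L is the vertex degree and each off-diagonal entry is -1 where an edge is present, 0 otherwise; in the order [1, 2, 3, 4, 5, 6] the diagonal is [1, 3, 1, 1, 2, 2]. The multiplicity of 0 as a Laplacian eigenvalue equals the number of connected components. The single zero eigenvalue shows the graph is connected. There is one zero in the spectrum, matching the 1 component. The largest eigenvalue, 4.3028, is at most the vertex count 6.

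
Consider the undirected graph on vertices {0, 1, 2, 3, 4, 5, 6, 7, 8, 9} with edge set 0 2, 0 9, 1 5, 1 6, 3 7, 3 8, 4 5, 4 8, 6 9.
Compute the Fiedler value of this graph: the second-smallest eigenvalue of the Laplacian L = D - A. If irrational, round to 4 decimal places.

0.0979

With the vertex order [0, 1, 2, 3, 4, 5, 6, 7, 8, 9], the degrees are [2, 2, 1, 2, 2, 2, 2, 1, 2, 2], giving D = diag(2, 2, 1, 2, 2, 2, 2, 1, 2, 2) and L = D - A. Computing the eigenvalues of L and sorting gives [0, 0.0979, 0.3820, 0.8244, 1.3820, 2, 2.6180, 3.1756, 3.6180, 3.9021]. The Fiedler value lambda_2 = 0.0979 is strictly positive, so the graph is connected. The largest eigenvalue, 3.9021, is at most the vertex count 10. By the matrix-tree theorem the graph has (1/10) * product of the nonzero eigenvalues = 1 spanning tree.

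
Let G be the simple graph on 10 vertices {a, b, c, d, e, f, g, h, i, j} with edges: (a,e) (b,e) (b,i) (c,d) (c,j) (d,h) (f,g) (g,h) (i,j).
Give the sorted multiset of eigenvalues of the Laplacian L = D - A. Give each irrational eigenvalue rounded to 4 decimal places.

Each diagonal entry of L is the vertex degree and each off-diagonal entry is -1 where an edge is present, 0 otherwise; in the order [a, b, c, d, e, f, g, h, i, j] the diagonal is [1, 2, 2, 2, 2, 1, 2, 2, 2, 2]. Since every row of L sums to 0, the all-ones vector is in the kernel and 0 is an eigenvalue. There is one zero in the spectrum, matching the 1 component. The eigenvalues sum to 18, which equals trace(L) = 2|E|.

[0, 0.0979, 0.3820, 0.8244, 1.3820, 2, 2.6180, 3.1756, 3.6180, 3.9021]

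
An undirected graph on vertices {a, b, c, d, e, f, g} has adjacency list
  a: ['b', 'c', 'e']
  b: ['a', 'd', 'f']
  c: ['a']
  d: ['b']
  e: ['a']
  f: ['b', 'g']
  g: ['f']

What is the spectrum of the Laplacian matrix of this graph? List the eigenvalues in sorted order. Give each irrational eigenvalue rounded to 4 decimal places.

[0, 0.3217, 0.6802, 1, 2.1397, 3.2297, 4.6287]

With the vertex order [a, b, c, d, e, f, g], the degrees are [3, 3, 1, 1, 1, 2, 1], giving D = diag(3, 3, 1, 1, 1, 2, 1) and L = D - A. L is symmetric positive semidefinite, so every eigenvalue is real and nonnegative. The single zero eigenvalue shows the graph is connected. The eigenvalues sum to 12, which equals trace(L) = 2|E|. There is one zero in the spectrum, matching the 1 component.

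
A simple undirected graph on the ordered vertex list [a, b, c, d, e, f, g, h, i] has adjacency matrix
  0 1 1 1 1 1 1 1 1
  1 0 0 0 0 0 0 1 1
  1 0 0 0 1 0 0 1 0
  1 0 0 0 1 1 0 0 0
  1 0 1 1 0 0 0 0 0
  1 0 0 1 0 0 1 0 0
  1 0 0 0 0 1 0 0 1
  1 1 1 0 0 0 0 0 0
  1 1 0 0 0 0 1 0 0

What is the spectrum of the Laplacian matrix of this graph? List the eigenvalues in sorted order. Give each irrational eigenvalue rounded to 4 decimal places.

[0, 1.5858, 1.5858, 3, 3, 4.4142, 4.4142, 5, 9]

Each diagonal entry of L is the vertex degree and each off-diagonal entry is -1 where an edge is present, 0 otherwise; in the order [a, b, c, d, e, f, g, h, i] the diagonal is [8, 3, 3, 3, 3, 3, 3, 3, 3]. Since every row of L sums to 0, the all-ones vector is in the kernel and 0 is an eigenvalue. By the matrix-tree theorem the graph has (1/9) * product of the nonzero eigenvalues = 2205 spanning trees.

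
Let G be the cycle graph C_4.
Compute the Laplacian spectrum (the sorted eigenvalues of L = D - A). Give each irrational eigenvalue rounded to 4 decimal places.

[0, 2, 2, 4]

The graph has 4 vertices and degree multiset [2, 2, 2, 2]; D is the diagonal matrix of degrees and L = D - A. The multiplicity of 0 as a Laplacian eigenvalue equals the number of connected components. The single zero eigenvalue shows the graph is connected.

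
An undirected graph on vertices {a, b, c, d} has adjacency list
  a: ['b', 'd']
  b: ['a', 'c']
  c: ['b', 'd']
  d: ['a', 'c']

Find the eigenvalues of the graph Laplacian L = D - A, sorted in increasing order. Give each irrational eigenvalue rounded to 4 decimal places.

With the vertex order [a, b, c, d], the degrees are [2, 2, 2, 2], giving D = diag(2, 2, 2, 2) and L = D - A. Since every row of L sums to 0, the all-ones vector is in the kernel and 0 is an eigenvalue. There is one zero in the spectrum, matching the 1 component. The largest eigenvalue, 4, is at most the vertex count 4.

[0, 2, 2, 4]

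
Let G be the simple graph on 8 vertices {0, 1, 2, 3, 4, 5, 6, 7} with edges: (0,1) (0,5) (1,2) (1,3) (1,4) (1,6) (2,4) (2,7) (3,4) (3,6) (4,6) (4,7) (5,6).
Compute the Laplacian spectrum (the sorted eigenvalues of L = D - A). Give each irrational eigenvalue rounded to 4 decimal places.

[0, 0.9206, 1.9146, 2.6214, 3.4719, 4.7272, 6.0630, 6.2813]

Each diagonal entry of L is the vertex degree and each off-diagonal entry is -1 where an edge is present, 0 otherwise; in the order [0, 1, 2, 3, 4, 5, 6, 7] the diagonal is [2, 5, 3, 3, 5, 2, 4, 2]. L is symmetric positive semidefinite, so every eigenvalue is real and nonnegative. The single zero eigenvalue shows the graph is connected. By the matrix-tree theorem the graph has (1/8) * product of the nonzero eigenvalues = 361 spanning trees.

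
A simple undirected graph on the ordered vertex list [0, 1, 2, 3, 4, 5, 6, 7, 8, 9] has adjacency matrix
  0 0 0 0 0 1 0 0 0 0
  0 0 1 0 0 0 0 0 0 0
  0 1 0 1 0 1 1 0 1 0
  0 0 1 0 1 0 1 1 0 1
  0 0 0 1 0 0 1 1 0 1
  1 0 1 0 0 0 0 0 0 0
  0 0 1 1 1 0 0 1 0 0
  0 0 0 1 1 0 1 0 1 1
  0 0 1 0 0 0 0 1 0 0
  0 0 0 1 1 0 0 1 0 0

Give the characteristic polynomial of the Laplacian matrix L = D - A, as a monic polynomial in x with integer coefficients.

x^10 - 32x^9 + 433x^8 - 3226x^7 + 14439x^6 - 39752x^5 + 66198x^4 - 62826x^3 + 29839x^2 - 5210x

With the vertex order [0, 1, 2, 3, 4, 5, 6, 7, 8, 9], the degrees are [1, 1, 5, 5, 4, 2, 4, 5, 2, 3], giving D = diag(1, 1, 5, 5, 4, 2, 4, 5, 2, 3) and L = D - A. L has integer entries, so p(x) = det(xI - L) has integer coefficients. Expanding the determinant yields x^10 - 32x^9 + 433x^8 - 3226x^7 + 14439x^6 - 39752x^5 + 66198x^4 - 62826x^3 + 29839x^2 - 5210x. The coefficient of x^9 equals -trace(L) = -32, matching the sum of degrees. The largest eigenvalue, 6.8967, is at most the vertex count 10.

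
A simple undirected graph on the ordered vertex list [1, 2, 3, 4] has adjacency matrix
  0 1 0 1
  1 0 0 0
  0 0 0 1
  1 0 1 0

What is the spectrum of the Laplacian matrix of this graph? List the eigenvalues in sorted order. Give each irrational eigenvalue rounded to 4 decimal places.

Each diagonal entry of L is the vertex degree and each off-diagonal entry is -1 where an edge is present, 0 otherwise; in the order [1, 2, 3, 4] the diagonal is [2, 1, 1, 2]. Since every row of L sums to 0, the all-ones vector is in the kernel and 0 is an eigenvalue.

[0, 0.5858, 2, 3.4142]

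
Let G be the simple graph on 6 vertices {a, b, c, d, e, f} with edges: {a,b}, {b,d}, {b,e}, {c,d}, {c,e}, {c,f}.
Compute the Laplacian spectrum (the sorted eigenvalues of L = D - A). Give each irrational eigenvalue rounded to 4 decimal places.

[0, 0.5858, 1.2679, 2, 3.4142, 4.7321]

Reading degrees in the order [a, b, c, d, e, f] gives [1, 3, 3, 2, 2, 1]; set D = diag(1, 3, 3, 2, 2, 1) and form L = D - A. Since every row of L sums to 0, the all-ones vector is in the kernel and 0 is an eigenvalue. By the matrix-tree theorem the graph has (1/6) * product of the nonzero eigenvalues = 4 spanning trees.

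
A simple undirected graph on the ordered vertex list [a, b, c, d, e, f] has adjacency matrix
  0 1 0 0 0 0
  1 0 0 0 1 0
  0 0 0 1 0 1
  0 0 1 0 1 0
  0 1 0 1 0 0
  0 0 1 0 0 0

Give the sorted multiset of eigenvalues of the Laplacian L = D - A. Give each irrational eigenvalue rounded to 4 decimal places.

Each diagonal entry of L is the vertex degree and each off-diagonal entry is -1 where an edge is present, 0 otherwise; in the order [a, b, c, d, e, f] the diagonal is [1, 2, 2, 2, 2, 1]. L is symmetric positive semidefinite, so every eigenvalue is real and nonnegative. The single zero eigenvalue shows the graph is connected. The eigenvalues sum to 10, which equals trace(L) = 2|E|. The largest eigenvalue, 3.7321, is at most the vertex count 6.

[0, 0.2679, 1, 2, 3, 3.7321]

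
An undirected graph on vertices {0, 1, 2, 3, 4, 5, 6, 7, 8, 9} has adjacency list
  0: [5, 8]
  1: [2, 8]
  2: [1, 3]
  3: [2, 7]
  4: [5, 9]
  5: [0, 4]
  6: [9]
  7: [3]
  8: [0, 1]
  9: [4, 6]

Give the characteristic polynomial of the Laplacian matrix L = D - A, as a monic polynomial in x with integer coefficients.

x^10 - 18x^9 + 136x^8 - 560x^7 + 1365x^6 - 2002x^5 + 1716x^4 - 792x^3 + 165x^2 - 10x

Each diagonal entry of L is the vertex degree and each off-diagonal entry is -1 where an edge is present, 0 otherwise; in the order [0, 1, 2, 3, 4, 5, 6, 7, 8, 9] the diagonal is [2, 2, 2, 2, 2, 2, 1, 1, 2, 2]. L has integer entries, so p(x) = det(xI - L) has integer coefficients. Expanding the determinant yields x^10 - 18x^9 + 136x^8 - 560x^7 + 1365x^6 - 2002x^5 + 1716x^4 - 792x^3 + 165x^2 - 10x. The constant term is 0 because L is singular (the all-ones vector lies in its kernel). The largest eigenvalue, 3.9021, is at most the vertex count 10.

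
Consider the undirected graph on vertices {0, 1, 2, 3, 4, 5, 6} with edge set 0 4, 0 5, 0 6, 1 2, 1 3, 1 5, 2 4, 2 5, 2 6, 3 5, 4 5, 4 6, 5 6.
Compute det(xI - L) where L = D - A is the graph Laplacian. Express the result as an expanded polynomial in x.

With the vertex order [0, 1, 2, 3, 4, 5, 6], the degrees are [3, 3, 4, 2, 4, 6, 4], giving D = diag(3, 3, 4, 2, 4, 6, 4) and L = D - A. L has integer entries, so p(x) = det(xI - L) has integer coefficients. Expanding the determinant yields x^7 - 26x^6 + 272x^5 - 1458x^4 + 4191x^3 - 6052x^2 + 3360x. The coefficient of x^6 equals -trace(L) = -26, matching the sum of degrees. The largest eigenvalue, 7, is at most the vertex count 7.

x^7 - 26x^6 + 272x^5 - 1458x^4 + 4191x^3 - 6052x^2 + 3360x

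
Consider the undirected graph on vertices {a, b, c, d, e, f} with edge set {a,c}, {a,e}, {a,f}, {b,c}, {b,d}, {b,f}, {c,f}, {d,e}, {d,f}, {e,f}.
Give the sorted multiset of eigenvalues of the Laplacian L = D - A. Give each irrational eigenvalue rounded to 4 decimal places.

[0, 2.3820, 2.3820, 4.6180, 4.6180, 6]

Each diagonal entry of L is the vertex degree and each off-diagonal entry is -1 where an edge is present, 0 otherwise; in the order [a, b, c, d, e, f] the diagonal is [3, 3, 3, 3, 3, 5]. Diagonalising L (or applying a numerical eigensolver to the 6x6 matrix) gives the spectrum above. There is one zero in the spectrum, matching the 1 component. The largest eigenvalue, 6, is at most the vertex count 6.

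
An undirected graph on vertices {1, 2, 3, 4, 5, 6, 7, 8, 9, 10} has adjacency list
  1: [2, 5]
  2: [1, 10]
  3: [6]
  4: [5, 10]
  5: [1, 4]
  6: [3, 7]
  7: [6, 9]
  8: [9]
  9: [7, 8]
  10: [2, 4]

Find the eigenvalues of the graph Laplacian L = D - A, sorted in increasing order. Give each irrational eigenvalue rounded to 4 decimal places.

With the vertex order [1, 2, 3, 4, 5, 6, 7, 8, 9, 10], the degrees are [2, 2, 1, 2, 2, 2, 2, 1, 2, 2], giving D = diag(2, 2, 1, 2, 2, 2, 2, 1, 2, 2) and L = D - A. Diagonalising L (or applying a numerical eigensolver to the 10x10 matrix) gives the spectrum above. The 2 zero eigenvalues correspond to the 2 connected components. The eigenvalues sum to 18, which equals trace(L) = 2|E|.

[0, 0, 0.3820, 1.3820, 1.3820, 1.3820, 2.6180, 3.6180, 3.6180, 3.6180]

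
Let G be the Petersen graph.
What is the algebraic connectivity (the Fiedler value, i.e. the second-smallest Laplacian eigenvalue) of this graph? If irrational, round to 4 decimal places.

2

The graph has 10 vertices and degree multiset [3, 3, 3, 3, 3, 3, 3, 3, 3, 3]; D is the diagonal matrix of degrees and L = D - A. Computing the eigenvalues of L and sorting gives [0, 2, 2, 2, 2, 2, 5, 5, 5, 5]. The Fiedler value lambda_2 = 2 is strictly positive, so the graph is connected. There is one zero in the spectrum, matching the 1 component.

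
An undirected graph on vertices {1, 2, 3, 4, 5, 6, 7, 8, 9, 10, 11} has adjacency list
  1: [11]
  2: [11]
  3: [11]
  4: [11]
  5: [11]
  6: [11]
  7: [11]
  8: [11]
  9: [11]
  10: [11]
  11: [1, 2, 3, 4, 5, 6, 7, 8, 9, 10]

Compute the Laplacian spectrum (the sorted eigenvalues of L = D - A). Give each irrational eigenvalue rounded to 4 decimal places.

Each diagonal entry of L is the vertex degree and each off-diagonal entry is -1 where an edge is present, 0 otherwise; in the order [1, 2, 3, 4, 5, 6, 7, 8, 9, 10, 11] the diagonal is [1, 1, 1, 1, 1, 1, 1, 1, 1, 1, 10]. Diagonalising L (or applying a numerical eigensolver to the 11x11 matrix) gives the spectrum above. There is one zero in the spectrum, matching the 1 component.

[0, 1, 1, 1, 1, 1, 1, 1, 1, 1, 11]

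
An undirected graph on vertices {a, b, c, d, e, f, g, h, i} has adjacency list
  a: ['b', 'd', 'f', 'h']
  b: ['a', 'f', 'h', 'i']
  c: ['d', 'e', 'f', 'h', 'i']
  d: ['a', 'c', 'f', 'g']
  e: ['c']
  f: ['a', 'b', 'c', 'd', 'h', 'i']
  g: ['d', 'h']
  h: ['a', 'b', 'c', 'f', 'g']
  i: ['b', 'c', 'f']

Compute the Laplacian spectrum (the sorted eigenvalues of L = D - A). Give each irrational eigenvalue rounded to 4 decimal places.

With the vertex order [a, b, c, d, e, f, g, h, i], the degrees are [4, 4, 5, 4, 1, 6, 2, 5, 3], giving D = diag(4, 4, 5, 4, 1, 6, 2, 5, 3) and L = D - A. Diagonalising L (or applying a numerical eigensolver to the 9x9 matrix) gives the spectrum above. There is one zero in the spectrum, matching the 1 component.

[0, 0.8779, 1.7261, 3.0761, 3.7303, 4.8946, 5.5327, 6.9826, 7.1797]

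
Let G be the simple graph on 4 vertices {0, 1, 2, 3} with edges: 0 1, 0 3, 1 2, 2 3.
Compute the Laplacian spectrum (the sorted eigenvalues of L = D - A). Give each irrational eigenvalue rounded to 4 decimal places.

[0, 2, 2, 4]

Reading degrees in the order [0, 1, 2, 3] gives [2, 2, 2, 2]; set D = diag(2, 2, 2, 2) and form L = D - A. The multiplicity of 0 as a Laplacian eigenvalue equals the number of connected components. By the matrix-tree theorem the graph has (1/4) * product of the nonzero eigenvalues = 4 spanning trees.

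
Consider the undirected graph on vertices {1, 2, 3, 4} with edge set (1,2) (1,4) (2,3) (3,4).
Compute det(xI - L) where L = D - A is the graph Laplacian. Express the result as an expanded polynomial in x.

x^4 - 8x^3 + 20x^2 - 16x

Each diagonal entry of L is the vertex degree and each off-diagonal entry is -1 where an edge is present, 0 otherwise; in the order [1, 2, 3, 4] the diagonal is [2, 2, 2, 2]. Computing det(xI - L) by cofactor expansion (or equivalently via sum-over-permutations) gives x^4 - 8x^3 + 20x^2 - 16x. Since p(0) = det(-L) = 0, x divides p(x). The eigenvalues sum to 8, which equals trace(L) = 2|E|.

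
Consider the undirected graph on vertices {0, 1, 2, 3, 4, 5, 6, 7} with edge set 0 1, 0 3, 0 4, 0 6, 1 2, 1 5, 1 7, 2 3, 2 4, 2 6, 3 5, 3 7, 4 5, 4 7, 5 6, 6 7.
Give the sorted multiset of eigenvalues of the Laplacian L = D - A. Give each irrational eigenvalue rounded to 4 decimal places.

Each diagonal entry of L is the vertex degree and each off-diagonal entry is -1 where an edge is present, 0 otherwise; in the order [0, 1, 2, 3, 4, 5, 6, 7] the diagonal is [4, 4, 4, 4, 4, 4, 4, 4]. The multiplicity of 0 as a Laplacian eigenvalue equals the number of connected components. The single zero eigenvalue shows the graph is connected. The largest eigenvalue, 8, is at most the vertex count 8.

[0, 4, 4, 4, 4, 4, 4, 8]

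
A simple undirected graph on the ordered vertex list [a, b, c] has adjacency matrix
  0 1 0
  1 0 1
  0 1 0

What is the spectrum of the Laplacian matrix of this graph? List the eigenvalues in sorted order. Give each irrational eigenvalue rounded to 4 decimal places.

[0, 1, 3]

With the vertex order [a, b, c], the degrees are [1, 2, 1], giving D = diag(1, 2, 1) and L = D - A. L is symmetric positive semidefinite, so every eigenvalue is real and nonnegative. By the matrix-tree theorem the graph has (1/3) * product of the nonzero eigenvalues = 1 spanning tree. There is one zero in the spectrum, matching the 1 component.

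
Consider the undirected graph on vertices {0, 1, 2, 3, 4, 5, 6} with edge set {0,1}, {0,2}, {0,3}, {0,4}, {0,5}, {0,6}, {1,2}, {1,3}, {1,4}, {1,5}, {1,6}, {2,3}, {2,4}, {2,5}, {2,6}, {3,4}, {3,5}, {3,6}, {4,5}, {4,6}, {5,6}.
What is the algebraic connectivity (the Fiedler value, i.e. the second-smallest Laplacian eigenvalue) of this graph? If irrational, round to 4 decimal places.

With the vertex order [0, 1, 2, 3, 4, 5, 6], the degrees are [6, 6, 6, 6, 6, 6, 6], giving D = diag(6, 6, 6, 6, 6, 6, 6) and L = D - A. The smallest Laplacian eigenvalue is always 0. The next one, lambda_2 = 7, measures how hard the graph is to disconnect: larger values mean better connectivity. By the matrix-tree theorem the graph has (1/7) * product of the nonzero eigenvalues = 16807 spanning trees. The eigenvalues sum to 42, which equals trace(L) = 2|E|.

7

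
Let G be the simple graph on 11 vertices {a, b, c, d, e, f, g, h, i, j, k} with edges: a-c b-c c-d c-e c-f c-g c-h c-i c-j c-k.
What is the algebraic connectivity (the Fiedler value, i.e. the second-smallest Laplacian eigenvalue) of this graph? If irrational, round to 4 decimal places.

Reading degrees in the order [a, b, c, d, e, f, g, h, i, j, k] gives [1, 1, 10, 1, 1, 1, 1, 1, 1, 1, 1]; set D = diag(1, 1, 10, 1, 1, 1, 1, 1, 1, 1, 1) and form L = D - A. The sorted Laplacian eigenvalues are [0, 1, 1, 1, 1, 1, 1, 1, 1, 1, 11]; the algebraic connectivity is the second entry, 1. By the matrix-tree theorem the graph has (1/11) * product of the nonzero eigenvalues = 1 spanning tree.

1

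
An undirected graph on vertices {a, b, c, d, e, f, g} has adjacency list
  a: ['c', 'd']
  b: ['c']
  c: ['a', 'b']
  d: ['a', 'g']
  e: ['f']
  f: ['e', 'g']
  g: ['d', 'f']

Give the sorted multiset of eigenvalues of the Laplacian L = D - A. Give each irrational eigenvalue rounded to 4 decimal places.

Reading degrees in the order [a, b, c, d, e, f, g] gives [2, 1, 2, 2, 1, 2, 2]; set D = diag(2, 1, 2, 2, 1, 2, 2) and form L = D - A. The multiplicity of 0 as a Laplacian eigenvalue equals the number of connected components. The largest eigenvalue, 3.8019, is at most the vertex count 7.

[0, 0.1981, 0.7530, 1.5550, 2.4450, 3.2470, 3.8019]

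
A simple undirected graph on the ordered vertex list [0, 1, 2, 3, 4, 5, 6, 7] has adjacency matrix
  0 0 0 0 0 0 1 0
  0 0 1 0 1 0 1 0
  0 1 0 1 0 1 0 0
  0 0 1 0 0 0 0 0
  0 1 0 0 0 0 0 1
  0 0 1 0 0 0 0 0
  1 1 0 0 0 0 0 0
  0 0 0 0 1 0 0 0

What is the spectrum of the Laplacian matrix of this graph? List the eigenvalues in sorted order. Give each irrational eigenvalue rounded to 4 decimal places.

Reading degrees in the order [0, 1, 2, 3, 4, 5, 6, 7] gives [1, 3, 3, 1, 2, 1, 2, 1]; set D = diag(1, 3, 3, 1, 2, 1, 2, 1) and form L = D - A. Diagonalising L (or applying a numerical eigensolver to the 8x8 matrix) gives the spectrum above. The single zero eigenvalue shows the graph is connected. There is one zero in the spectrum, matching the 1 component.

[0, 0.3065, 0.3820, 1, 1.6703, 2.6180, 3.3297, 4.6935]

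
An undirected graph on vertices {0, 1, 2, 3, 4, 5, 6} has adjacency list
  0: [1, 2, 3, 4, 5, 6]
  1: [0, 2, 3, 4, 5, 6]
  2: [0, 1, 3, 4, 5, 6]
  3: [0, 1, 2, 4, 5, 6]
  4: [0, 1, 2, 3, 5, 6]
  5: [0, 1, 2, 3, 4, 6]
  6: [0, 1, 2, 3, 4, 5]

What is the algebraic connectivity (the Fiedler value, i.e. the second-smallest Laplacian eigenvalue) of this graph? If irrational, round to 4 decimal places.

Each diagonal entry of L is the vertex degree and each off-diagonal entry is -1 where an edge is present, 0 otherwise; in the order [0, 1, 2, 3, 4, 5, 6] the diagonal is [6, 6, 6, 6, 6, 6, 6]. Computing the eigenvalues of L and sorting gives [0, 7, 7, 7, 7, 7, 7]. The Fiedler value lambda_2 = 7 is strictly positive, so the graph is connected. The eigenvalues sum to 42, which equals trace(L) = 2|E|.

7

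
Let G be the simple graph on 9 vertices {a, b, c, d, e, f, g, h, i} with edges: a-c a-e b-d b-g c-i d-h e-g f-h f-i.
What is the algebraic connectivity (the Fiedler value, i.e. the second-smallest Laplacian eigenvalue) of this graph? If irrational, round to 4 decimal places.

With the vertex order [a, b, c, d, e, f, g, h, i], the degrees are [2, 2, 2, 2, 2, 2, 2, 2, 2], giving D = diag(2, 2, 2, 2, 2, 2, 2, 2, 2) and L = D - A. Computing the eigenvalues of L and sorting gives [0, 0.4679, 0.4679, 1.6527, 1.6527, 3, 3, 3.8794, 3.8794]. The Fiedler value lambda_2 = 0.4679 is strictly positive, so the graph is connected. The eigenvalues sum to 18, which equals trace(L) = 2|E|.

0.4679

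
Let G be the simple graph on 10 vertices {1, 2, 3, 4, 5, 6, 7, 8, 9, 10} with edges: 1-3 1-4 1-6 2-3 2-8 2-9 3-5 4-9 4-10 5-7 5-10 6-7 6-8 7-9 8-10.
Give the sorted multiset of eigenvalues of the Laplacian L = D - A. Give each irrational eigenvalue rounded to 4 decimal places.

[0, 2, 2, 2, 2, 2, 5, 5, 5, 5]

Each diagonal entry of L is the vertex degree and each off-diagonal entry is -1 where an edge is present, 0 otherwise; in the order [1, 2, 3, 4, 5, 6, 7, 8, 9, 10] the diagonal is [3, 3, 3, 3, 3, 3, 3, 3, 3, 3]. Since every row of L sums to 0, the all-ones vector is in the kernel and 0 is an eigenvalue. The single zero eigenvalue shows the graph is connected.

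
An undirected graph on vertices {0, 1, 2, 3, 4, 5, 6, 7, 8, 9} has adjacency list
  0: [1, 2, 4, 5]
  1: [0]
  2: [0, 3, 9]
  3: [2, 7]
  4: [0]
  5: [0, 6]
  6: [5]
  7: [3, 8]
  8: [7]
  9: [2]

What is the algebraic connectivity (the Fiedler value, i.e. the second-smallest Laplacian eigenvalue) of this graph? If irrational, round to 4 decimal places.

With the vertex order [0, 1, 2, 3, 4, 5, 6, 7, 8, 9], the degrees are [4, 1, 3, 2, 1, 2, 1, 2, 1, 1], giving D = diag(4, 1, 3, 2, 1, 2, 1, 2, 1, 1) and L = D - A. The smallest Laplacian eigenvalue is always 0. The next one, lambda_2 = 0.1769, measures how hard the graph is to disconnect: larger values mean better connectivity. The eigenvalues sum to 18, which equals trace(L) = 2|E|.

0.1769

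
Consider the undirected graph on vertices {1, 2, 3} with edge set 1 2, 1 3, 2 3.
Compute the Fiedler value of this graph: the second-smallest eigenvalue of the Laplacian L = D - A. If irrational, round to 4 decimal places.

With the vertex order [1, 2, 3], the degrees are [2, 2, 2], giving D = diag(2, 2, 2) and L = D - A. Computing the eigenvalues of L and sorting gives [0, 3, 3]. The Fiedler value lambda_2 = 3 is strictly positive, so the graph is connected. By the matrix-tree theorem the graph has (1/3) * product of the nonzero eigenvalues = 3 spanning trees. There is one zero in the spectrum, matching the 1 component.

3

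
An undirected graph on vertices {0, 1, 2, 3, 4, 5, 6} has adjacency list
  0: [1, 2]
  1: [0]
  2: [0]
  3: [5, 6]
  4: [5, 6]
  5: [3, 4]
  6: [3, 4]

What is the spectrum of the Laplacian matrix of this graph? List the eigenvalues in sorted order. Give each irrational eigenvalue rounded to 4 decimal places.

With the vertex order [0, 1, 2, 3, 4, 5, 6], the degrees are [2, 1, 1, 2, 2, 2, 2], giving D = diag(2, 1, 1, 2, 2, 2, 2) and L = D - A. Since every row of L sums to 0, the all-ones vector is in the kernel and 0 is an eigenvalue. The 2 zero eigenvalues correspond to the 2 connected components. The eigenvalues sum to 12, which equals trace(L) = 2|E|. The largest eigenvalue, 4, is at most the vertex count 7.

[0, 0, 1, 2, 2, 3, 4]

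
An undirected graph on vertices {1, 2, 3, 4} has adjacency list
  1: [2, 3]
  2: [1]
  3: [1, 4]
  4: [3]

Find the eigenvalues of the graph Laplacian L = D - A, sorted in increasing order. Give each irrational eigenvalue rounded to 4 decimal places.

[0, 0.5858, 2, 3.4142]

With the vertex order [1, 2, 3, 4], the degrees are [2, 1, 2, 1], giving D = diag(2, 1, 2, 1) and L = D - A. Since every row of L sums to 0, the all-ones vector is in the kernel and 0 is an eigenvalue. The eigenvalues sum to 6, which equals trace(L) = 2|E|.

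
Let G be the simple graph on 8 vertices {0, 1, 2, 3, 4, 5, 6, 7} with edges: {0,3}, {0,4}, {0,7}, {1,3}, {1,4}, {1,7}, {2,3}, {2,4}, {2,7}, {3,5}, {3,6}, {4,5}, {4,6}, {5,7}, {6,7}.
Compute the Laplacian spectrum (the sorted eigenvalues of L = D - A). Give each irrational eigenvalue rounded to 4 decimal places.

[0, 3, 3, 3, 3, 5, 5, 8]

With the vertex order [0, 1, 2, 3, 4, 5, 6, 7], the degrees are [3, 3, 3, 5, 5, 3, 3, 5], giving D = diag(3, 3, 3, 5, 5, 3, 3, 5) and L = D - A. L is symmetric positive semidefinite, so every eigenvalue is real and nonnegative. The single zero eigenvalue shows the graph is connected.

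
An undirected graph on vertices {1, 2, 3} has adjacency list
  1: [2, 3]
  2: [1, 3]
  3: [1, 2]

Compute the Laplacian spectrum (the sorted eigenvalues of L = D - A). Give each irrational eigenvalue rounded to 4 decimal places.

Each diagonal entry of L is the vertex degree and each off-diagonal entry is -1 where an edge is present, 0 otherwise; in the order [1, 2, 3] the diagonal is [2, 2, 2]. L is symmetric positive semidefinite, so every eigenvalue is real and nonnegative. There is one zero in the spectrum, matching the 1 component.

[0, 3, 3]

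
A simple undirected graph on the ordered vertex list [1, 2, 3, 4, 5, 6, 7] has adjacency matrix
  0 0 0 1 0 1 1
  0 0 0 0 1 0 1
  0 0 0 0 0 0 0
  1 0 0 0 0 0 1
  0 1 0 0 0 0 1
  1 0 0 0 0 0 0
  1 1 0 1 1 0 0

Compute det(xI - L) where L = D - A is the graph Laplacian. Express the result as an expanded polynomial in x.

x^7 - 14x^6 + 72x^5 - 166x^4 + 165x^3 - 54x^2

Each diagonal entry of L is the vertex degree and each off-diagonal entry is -1 where an edge is present, 0 otherwise; in the order [1, 2, 3, 4, 5, 6, 7] the diagonal is [3, 2, 0, 2, 2, 1, 4]. Computing det(xI - L) by cofactor expansion (or equivalently via sum-over-permutations) gives x^7 - 14x^6 + 72x^5 - 166x^4 + 165x^3 - 54x^2. Since p(0) = det(-L) = 0, x divides p(x). The largest eigenvalue, 5.1071, is at most the vertex count 7. The eigenvalues sum to 14, which equals trace(L) = 2|E|.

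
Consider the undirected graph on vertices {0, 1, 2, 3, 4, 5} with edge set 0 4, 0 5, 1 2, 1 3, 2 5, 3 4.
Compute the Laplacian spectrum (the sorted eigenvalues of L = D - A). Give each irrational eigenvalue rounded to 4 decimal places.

With the vertex order [0, 1, 2, 3, 4, 5], the degrees are [2, 2, 2, 2, 2, 2], giving D = diag(2, 2, 2, 2, 2, 2) and L = D - A. L is symmetric positive semidefinite, so every eigenvalue is real and nonnegative. The single zero eigenvalue shows the graph is connected. The largest eigenvalue, 4, is at most the vertex count 6. There is one zero in the spectrum, matching the 1 component.

[0, 1, 1, 3, 3, 4]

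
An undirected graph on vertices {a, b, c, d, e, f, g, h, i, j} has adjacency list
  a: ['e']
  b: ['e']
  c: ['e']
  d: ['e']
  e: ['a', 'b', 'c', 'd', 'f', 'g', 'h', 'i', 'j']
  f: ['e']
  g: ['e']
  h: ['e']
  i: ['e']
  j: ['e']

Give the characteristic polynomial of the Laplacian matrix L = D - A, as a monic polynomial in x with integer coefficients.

x^10 - 18x^9 + 108x^8 - 336x^7 + 630x^6 - 756x^5 + 588x^4 - 288x^3 + 81x^2 - 10x

Each diagonal entry of L is the vertex degree and each off-diagonal entry is -1 where an edge is present, 0 otherwise; in the order [a, b, c, d, e, f, g, h, i, j] the diagonal is [1, 1, 1, 1, 9, 1, 1, 1, 1, 1]. The eigenvalues of L are [0, 1, 1, 1, 1, 1, 1, 1, 1, 10]; the characteristic polynomial is the product of (x - lambda_i), which multiplies out to x^10 - 18x^9 + 108x^8 - 336x^7 + 630x^6 - 756x^5 + 588x^4 - 288x^3 + 81x^2 - 10x. The coefficient of x^9 equals -trace(L) = -18, matching the sum of degrees.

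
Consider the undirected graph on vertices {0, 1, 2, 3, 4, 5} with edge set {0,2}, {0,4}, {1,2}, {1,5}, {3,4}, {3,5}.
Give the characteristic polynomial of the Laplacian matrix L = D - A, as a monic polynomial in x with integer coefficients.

Reading degrees in the order [0, 1, 2, 3, 4, 5] gives [2, 2, 2, 2, 2, 2]; set D = diag(2, 2, 2, 2, 2, 2) and form L = D - A. L has integer entries, so p(x) = det(xI - L) has integer coefficients. Expanding the determinant yields x^6 - 12x^5 + 54x^4 - 112x^3 + 105x^2 - 36x. The coefficient of x^5 equals -trace(L) = -12, matching the sum of degrees. The largest eigenvalue, 4, is at most the vertex count 6.

x^6 - 12x^5 + 54x^4 - 112x^3 + 105x^2 - 36x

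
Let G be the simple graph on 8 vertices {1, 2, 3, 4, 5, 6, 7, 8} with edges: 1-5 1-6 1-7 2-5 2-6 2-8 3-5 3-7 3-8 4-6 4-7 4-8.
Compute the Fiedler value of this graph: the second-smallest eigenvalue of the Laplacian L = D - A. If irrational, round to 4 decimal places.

2

Each diagonal entry of L is the vertex degree and each off-diagonal entry is -1 where an edge is present, 0 otherwise; in the order [1, 2, 3, 4, 5, 6, 7, 8] the diagonal is [3, 3, 3, 3, 3, 3, 3, 3]. Computing the eigenvalues of L and sorting gives [0, 2, 2, 2, 4, 4, 4, 6]. The Fiedler value lambda_2 = 2 is strictly positive, so the graph is connected. There is one zero in the spectrum, matching the 1 component. By the matrix-tree theorem the graph has (1/8) * product of the nonzero eigenvalues = 384 spanning trees.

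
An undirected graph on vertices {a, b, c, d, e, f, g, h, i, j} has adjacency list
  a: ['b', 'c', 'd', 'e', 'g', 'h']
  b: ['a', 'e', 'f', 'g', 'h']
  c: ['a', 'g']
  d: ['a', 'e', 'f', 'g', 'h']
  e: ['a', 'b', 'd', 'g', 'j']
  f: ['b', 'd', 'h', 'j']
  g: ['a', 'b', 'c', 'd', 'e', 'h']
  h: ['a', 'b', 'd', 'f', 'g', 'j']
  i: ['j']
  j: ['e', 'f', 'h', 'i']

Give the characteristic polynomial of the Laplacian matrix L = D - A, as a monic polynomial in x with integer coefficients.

x^10 - 44x^9 + 836x^8 - 8964x^7 + 59442x^6 - 250860x^5 + 666384x^4 - 1056684x^3 + 883785x^2 - 284200x

With the vertex order [a, b, c, d, e, f, g, h, i, j], the degrees are [6, 5, 2, 5, 5, 4, 6, 6, 1, 4], giving D = diag(6, 5, 2, 5, 5, 4, 6, 6, 1, 4) and L = D - A. Computing det(xI - L) by cofactor expansion (or equivalently via sum-over-permutations) gives x^10 - 44x^9 + 836x^8 - 8964x^7 + 59442x^6 - 250860x^5 + 666384x^4 - 1056684x^3 + 883785x^2 - 284200x. The coefficient of x^9 equals -trace(L) = -44, matching the sum of degrees. By the matrix-tree theorem the graph has (1/10) * product of the nonzero eigenvalues = 28420 spanning trees.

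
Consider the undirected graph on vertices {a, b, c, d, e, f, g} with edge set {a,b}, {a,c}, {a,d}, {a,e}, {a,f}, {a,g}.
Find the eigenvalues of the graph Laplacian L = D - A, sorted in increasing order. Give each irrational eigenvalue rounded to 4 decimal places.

With the vertex order [a, b, c, d, e, f, g], the degrees are [6, 1, 1, 1, 1, 1, 1], giving D = diag(6, 1, 1, 1, 1, 1, 1) and L = D - A. Since every row of L sums to 0, the all-ones vector is in the kernel and 0 is an eigenvalue. The single zero eigenvalue shows the graph is connected. There is one zero in the spectrum, matching the 1 component.

[0, 1, 1, 1, 1, 1, 7]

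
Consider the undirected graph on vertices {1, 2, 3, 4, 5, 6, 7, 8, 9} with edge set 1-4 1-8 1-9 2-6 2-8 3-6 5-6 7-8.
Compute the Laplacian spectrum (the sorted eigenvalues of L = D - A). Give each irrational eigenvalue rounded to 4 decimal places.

Reading degrees in the order [1, 2, 3, 4, 5, 6, 7, 8, 9] gives [3, 2, 1, 1, 1, 3, 1, 3, 1]; set D = diag(3, 2, 1, 1, 1, 3, 1, 3, 1) and form L = D - A. Diagonalising L (or applying a numerical eigensolver to the 9x9 matrix) gives the spectrum above. The single zero eigenvalue shows the graph is connected.

[0, 0.1830, 0.5723, 1, 1, 1.5095, 3, 4.0444, 4.6907]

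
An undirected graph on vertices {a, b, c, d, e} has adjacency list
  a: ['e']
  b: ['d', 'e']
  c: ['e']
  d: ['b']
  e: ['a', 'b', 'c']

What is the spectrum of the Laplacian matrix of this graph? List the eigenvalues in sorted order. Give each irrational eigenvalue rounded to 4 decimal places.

Each diagonal entry of L is the vertex degree and each off-diagonal entry is -1 where an edge is present, 0 otherwise; in the order [a, b, c, d, e] the diagonal is [1, 2, 1, 1, 3]. Diagonalising L (or applying a numerical eigensolver to the 5x5 matrix) gives the spectrum above. There is one zero in the spectrum, matching the 1 component. The eigenvalues sum to 8, which equals trace(L) = 2|E|.

[0, 0.5188, 1, 2.3111, 4.1701]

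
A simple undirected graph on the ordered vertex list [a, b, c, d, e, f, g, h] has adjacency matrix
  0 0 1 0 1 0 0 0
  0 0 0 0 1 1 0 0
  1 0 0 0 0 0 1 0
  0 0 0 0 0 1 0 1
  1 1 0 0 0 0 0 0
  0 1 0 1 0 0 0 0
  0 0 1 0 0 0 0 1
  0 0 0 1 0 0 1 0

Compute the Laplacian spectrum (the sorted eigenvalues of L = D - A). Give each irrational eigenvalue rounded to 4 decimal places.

[0, 0.5858, 0.5858, 2, 2, 3.4142, 3.4142, 4]

With the vertex order [a, b, c, d, e, f, g, h], the degrees are [2, 2, 2, 2, 2, 2, 2, 2], giving D = diag(2, 2, 2, 2, 2, 2, 2, 2) and L = D - A. Diagonalising L (or applying a numerical eigensolver to the 8x8 matrix) gives the spectrum above. The eigenvalues sum to 16, which equals trace(L) = 2|E|.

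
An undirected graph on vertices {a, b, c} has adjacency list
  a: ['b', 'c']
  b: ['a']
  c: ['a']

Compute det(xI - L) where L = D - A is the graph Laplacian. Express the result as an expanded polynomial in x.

x^3 - 4x^2 + 3x

With the vertex order [a, b, c], the degrees are [2, 1, 1], giving D = diag(2, 1, 1) and L = D - A. Computing det(xI - L) by cofactor expansion (or equivalently via sum-over-permutations) gives x^3 - 4x^2 + 3x. The constant term is 0 because L is singular (the all-ones vector lies in its kernel). There is one zero in the spectrum, matching the 1 component.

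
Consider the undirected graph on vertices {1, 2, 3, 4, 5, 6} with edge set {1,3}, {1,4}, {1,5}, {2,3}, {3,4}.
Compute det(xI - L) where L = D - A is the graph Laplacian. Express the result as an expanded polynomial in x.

x^6 - 10x^5 + 33x^4 - 40x^3 + 15x^2

Reading degrees in the order [1, 2, 3, 4, 5, 6] gives [3, 1, 3, 2, 1, 0]; set D = diag(3, 1, 3, 2, 1, 0) and form L = D - A. L has integer entries, so p(x) = det(xI - L) has integer coefficients. Expanding the determinant yields x^6 - 10x^5 + 33x^4 - 40x^3 + 15x^2. Since p(0) = det(-L) = 0, x divides p(x).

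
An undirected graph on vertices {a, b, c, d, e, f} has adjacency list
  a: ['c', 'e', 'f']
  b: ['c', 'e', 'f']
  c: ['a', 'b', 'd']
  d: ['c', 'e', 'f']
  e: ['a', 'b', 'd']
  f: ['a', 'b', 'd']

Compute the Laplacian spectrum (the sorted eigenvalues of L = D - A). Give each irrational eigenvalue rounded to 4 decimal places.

Reading degrees in the order [a, b, c, d, e, f] gives [3, 3, 3, 3, 3, 3]; set D = diag(3, 3, 3, 3, 3, 3) and form L = D - A. Diagonalising L (or applying a numerical eigensolver to the 6x6 matrix) gives the spectrum above. The single zero eigenvalue shows the graph is connected. By the matrix-tree theorem the graph has (1/6) * product of the nonzero eigenvalues = 81 spanning trees.

[0, 3, 3, 3, 3, 6]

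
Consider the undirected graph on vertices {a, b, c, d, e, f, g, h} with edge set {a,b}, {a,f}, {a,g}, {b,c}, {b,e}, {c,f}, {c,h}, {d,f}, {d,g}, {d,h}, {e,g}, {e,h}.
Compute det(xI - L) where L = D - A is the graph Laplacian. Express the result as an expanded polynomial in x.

x^8 - 24x^7 + 240x^6 - 1296x^5 + 4080x^4 - 7488x^3 + 7424x^2 - 3072x

Reading degrees in the order [a, b, c, d, e, f, g, h] gives [3, 3, 3, 3, 3, 3, 3, 3]; set D = diag(3, 3, 3, 3, 3, 3, 3, 3) and form L = D - A. L has integer entries, so p(x) = det(xI - L) has integer coefficients. Expanding the determinant yields x^8 - 24x^7 + 240x^6 - 1296x^5 + 4080x^4 - 7488x^3 + 7424x^2 - 3072x. Since p(0) = det(-L) = 0, x divides p(x). By the matrix-tree theorem the graph has (1/8) * product of the nonzero eigenvalues = 384 spanning trees.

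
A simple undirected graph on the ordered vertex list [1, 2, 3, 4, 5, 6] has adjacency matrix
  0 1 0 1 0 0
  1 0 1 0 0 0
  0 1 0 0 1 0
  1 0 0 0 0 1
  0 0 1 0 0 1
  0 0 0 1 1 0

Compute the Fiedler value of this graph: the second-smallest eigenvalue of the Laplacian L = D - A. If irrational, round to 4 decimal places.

Reading degrees in the order [1, 2, 3, 4, 5, 6] gives [2, 2, 2, 2, 2, 2]; set D = diag(2, 2, 2, 2, 2, 2) and form L = D - A. The sorted Laplacian eigenvalues are [0, 1, 1, 3, 3, 4]; the algebraic connectivity is the second entry, 1. The eigenvalues sum to 12, which equals trace(L) = 2|E|. The largest eigenvalue, 4, is at most the vertex count 6.

1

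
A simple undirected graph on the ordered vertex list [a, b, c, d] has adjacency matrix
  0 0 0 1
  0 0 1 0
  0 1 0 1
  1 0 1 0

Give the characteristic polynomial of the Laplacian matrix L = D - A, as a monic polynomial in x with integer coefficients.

With the vertex order [a, b, c, d], the degrees are [1, 1, 2, 2], giving D = diag(1, 1, 2, 2) and L = D - A. L has integer entries, so p(x) = det(xI - L) has integer coefficients. Expanding the determinant yields x^4 - 6x^3 + 10x^2 - 4x. The constant term is 0 because L is singular (the all-ones vector lies in its kernel).

x^4 - 6x^3 + 10x^2 - 4x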